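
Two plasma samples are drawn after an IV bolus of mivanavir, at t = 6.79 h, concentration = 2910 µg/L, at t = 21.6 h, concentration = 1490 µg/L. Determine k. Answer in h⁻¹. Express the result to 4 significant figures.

0.04520 h⁻¹

k = ln(C₁/C₂) / (t₂ − t₁) = ln(2910/1490) / (21.6 − 6.79)
  = 0.6694 / 14.81 = 0.04520 h⁻¹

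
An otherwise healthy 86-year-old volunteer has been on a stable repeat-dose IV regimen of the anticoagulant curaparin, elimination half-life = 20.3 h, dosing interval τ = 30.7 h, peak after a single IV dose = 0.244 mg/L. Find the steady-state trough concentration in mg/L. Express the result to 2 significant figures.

0.13 mg/L

k = ln2 / t½ = 0.693147 / 20.3 = 0.03415 h⁻¹
e^(−kτ) = e^(−0.03415 × 30.7) = 0.3505
Accumulation ratio R = 1 / (1 − e^(−kτ)) = 1 / (1 − 0.3505) = 1.540
Steady-state trough = C₀ × R × e^(−kτ) = 0.244 × 1.540 × 0.3505 = 0.1317 mg/L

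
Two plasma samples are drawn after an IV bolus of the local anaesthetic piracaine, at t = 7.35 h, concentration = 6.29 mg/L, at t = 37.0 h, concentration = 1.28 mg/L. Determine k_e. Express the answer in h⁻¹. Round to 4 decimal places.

k = ln(C₁/C₂) / (t₂ − t₁) = ln(6.29/1.28) / (37.0 − 7.35)
  = 1.592 / 29.65 = 0.05369 h⁻¹

0.0537 h⁻¹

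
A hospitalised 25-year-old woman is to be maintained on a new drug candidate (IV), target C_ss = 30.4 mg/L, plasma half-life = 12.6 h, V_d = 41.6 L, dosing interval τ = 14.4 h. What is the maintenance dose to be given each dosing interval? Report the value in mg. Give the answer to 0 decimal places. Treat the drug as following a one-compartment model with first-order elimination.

k = ln2 / t½ = 0.693147 / 12.6 = 0.05501 h⁻¹
CL = k × Vd = 0.05501 × 41.6 = 2.288 L/h
At steady state, Dose/τ = Css × CL.
Dose = Css × CL × τ = 30.4 × 2.288 × 14.4 = 1002 mg

1002 mg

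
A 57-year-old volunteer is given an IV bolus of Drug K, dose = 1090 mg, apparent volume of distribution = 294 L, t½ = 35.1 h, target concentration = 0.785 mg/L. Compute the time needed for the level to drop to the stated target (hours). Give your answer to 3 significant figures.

C₀ = Dose / Vd = 1090 / 294 = 3.707 mg/L
k = ln2 / t½ = 0.693147 / 35.1 = 0.01975 h⁻¹
t = ln(C₀ / C) / k = ln(3.707 / 0.785) / 0.01975
  = ln(4.722) / 0.01975 = 1.552 / 0.01975 = 78.58 h

78.6 h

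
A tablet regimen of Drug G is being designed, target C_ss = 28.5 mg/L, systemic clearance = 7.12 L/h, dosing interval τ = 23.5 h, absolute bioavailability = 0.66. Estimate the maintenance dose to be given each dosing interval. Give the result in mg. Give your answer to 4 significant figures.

7225 mg

At steady state, F × (Dose/τ) = Css × CL.
Dose = Css × CL × τ / F = 28.5 × 7.120 × 23.5 / 0.66 = 7225 mg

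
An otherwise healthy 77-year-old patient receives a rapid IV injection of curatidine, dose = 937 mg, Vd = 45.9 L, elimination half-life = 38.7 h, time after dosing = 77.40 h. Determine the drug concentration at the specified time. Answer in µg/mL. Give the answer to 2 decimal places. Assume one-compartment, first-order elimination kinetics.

C₀ = Dose / Vd = 937.0 / 45.9 = 20.41 mg/L
k = ln2 / t½ = 0.693147 / 38.7 = 0.01791 h⁻¹
t / t½ = 77.40 / 38.7 = 2 half-lives
C = C₀ × (1/2)^2 = 20.41 × 0.2500 = 5.103 mg/L
(5.103 mg/L = 5.103 µg/mL)

5.10 µg/mL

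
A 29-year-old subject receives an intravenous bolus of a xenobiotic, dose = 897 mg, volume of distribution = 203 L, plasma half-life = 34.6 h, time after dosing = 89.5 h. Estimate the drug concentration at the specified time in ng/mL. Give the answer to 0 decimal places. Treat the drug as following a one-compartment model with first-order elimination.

736 ng/mL

C₀ = Dose / Vd = 897.0 / 203 = 4.419 mg/L
k = ln2 / t½ = 0.693147 / 34.6 = 0.02003 h⁻¹
C = C₀ · e^(−k·t) = 4.419 × e^(−0.02003 × 89.5)
  = 4.419 × 0.1665 = 0.7358 mg/L
Convert: 0.7358 mg/L × 1000 = 735.8 ng/mL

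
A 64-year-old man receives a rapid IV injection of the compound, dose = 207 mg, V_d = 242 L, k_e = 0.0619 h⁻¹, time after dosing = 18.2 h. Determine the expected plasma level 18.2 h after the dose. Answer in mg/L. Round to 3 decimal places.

0.277 mg/L

C₀ = Dose / Vd = 207.0 / 242 = 0.8554 mg/L
C = C₀ · e^(−k·t) = 0.8554 × e^(−0.06190 × 18.2)
  = 0.8554 × 0.3241 = 0.2772 mg/L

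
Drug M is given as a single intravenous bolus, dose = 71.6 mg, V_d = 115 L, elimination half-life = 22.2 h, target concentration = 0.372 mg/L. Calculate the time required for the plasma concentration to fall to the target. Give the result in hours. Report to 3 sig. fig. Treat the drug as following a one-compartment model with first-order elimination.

C₀ = Dose / Vd = 71.60 / 115 = 0.6226 mg/L
k = ln2 / t½ = 0.693147 / 22.2 = 0.03122 h⁻¹
t = ln(C₀ / C) / k = ln(0.6226 / 0.372) / 0.03122
  = ln(1.674) / 0.03122 = 0.5152 / 0.03122 = 16.50 h

16.5 h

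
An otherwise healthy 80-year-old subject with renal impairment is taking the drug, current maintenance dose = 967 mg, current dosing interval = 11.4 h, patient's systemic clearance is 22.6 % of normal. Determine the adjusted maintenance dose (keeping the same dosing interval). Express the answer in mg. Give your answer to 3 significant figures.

219 mg

To keep the same average steady-state level, dosing rate must scale with clearance.
CL ratio = 22.6 / 100 = 0.2260
New dose (same interval) = 967 × 0.2260 = 218.5 mg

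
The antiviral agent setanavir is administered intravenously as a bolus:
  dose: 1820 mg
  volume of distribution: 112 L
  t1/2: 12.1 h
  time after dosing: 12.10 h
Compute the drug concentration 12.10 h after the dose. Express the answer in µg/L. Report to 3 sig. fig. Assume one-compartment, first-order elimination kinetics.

8130 µg/L

C₀ = Dose / Vd = 1820 / 112 = 16.25 mg/L
k = ln2 / t½ = 0.693147 / 12.1 = 0.05728 h⁻¹
t / t½ = 12.10 / 12.1 = 1 half-lives
C = C₀ × (1/2)^1 = 16.25 × 0.5000 = 8.125 mg/L
Convert: 8.125 mg/L × 1000 = 8125 µg/L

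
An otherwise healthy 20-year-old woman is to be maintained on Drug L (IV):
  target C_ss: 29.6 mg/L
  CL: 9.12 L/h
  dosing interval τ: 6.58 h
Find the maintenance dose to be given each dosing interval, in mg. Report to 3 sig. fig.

At steady state, Dose/τ = Css × CL.
Dose = Css × CL × τ = 29.6 × 9.120 × 6.58 = 1776 mg

1780 mg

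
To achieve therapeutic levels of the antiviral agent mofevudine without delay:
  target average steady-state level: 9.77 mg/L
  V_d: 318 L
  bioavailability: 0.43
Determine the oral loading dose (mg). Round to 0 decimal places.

7225 mg

LD = Css × Vd / F = 9.77 × 318 / 0.43 = 7225 mg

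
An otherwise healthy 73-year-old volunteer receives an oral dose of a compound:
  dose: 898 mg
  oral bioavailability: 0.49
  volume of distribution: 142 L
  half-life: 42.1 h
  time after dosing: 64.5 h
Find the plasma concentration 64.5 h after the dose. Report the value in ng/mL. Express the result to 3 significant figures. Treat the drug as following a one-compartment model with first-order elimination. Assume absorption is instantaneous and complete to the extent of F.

1070 ng/mL

Amount reaching circulation = F × Dose = 0.49 × 898.0 = 440.0 mg
C₀ = F·Dose / Vd = 440.0 / 142 = 3.099 mg/L
k = ln2 / t½ = 0.693147 / 42.1 = 0.01646 h⁻¹
C = C₀ · e^(−k·t) = 3.099 × e^(−0.01646 × 64.5)
  = 3.099 × 0.3459 = 1.072 mg/L
Convert: 1.072 mg/L × 1000 = 1072 ng/mL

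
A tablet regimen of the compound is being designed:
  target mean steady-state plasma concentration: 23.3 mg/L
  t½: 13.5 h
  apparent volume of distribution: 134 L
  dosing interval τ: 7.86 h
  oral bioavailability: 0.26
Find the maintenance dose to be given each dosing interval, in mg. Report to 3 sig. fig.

k = ln2 / t½ = 0.693147 / 13.5 = 0.05134 h⁻¹
CL = k × Vd = 0.05134 × 134 = 6.880 L/h
At steady state, F × (Dose/τ) = Css × CL.
Dose = Css × CL × τ / F = 23.3 × 6.880 × 7.86 / 0.26 = 4846 mg

4850 mg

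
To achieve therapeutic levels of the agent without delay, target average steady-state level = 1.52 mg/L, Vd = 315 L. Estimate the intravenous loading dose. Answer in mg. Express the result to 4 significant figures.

LD = Css × Vd = 1.52 × 315 = 478.8 mg

478.8 mg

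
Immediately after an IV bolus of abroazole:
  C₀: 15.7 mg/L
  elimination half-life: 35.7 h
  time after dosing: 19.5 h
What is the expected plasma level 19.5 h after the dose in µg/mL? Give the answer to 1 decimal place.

k = ln2 / t½ = 0.693147 / 35.7 = 0.01942 h⁻¹
C = C₀ · e^(−k·t) = 15.70 × e^(−0.01942 × 19.5)
  = 15.70 × 0.6848 = 10.75 mg/L
(10.75 mg/L = 10.75 µg/mL)

10.8 µg/mL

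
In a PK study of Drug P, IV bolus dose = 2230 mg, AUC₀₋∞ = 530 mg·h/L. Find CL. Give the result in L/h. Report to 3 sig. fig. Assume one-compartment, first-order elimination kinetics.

4.21 L/h

CL = Dose / AUC = 2230 / 530 = 4.208 L/h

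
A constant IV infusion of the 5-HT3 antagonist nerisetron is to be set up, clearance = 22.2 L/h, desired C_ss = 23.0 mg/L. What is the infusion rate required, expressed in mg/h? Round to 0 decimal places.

511 mg/h

At steady state, infusion rate R₀ = Css × CL = 23.0 × 22.20 = 510.6 mg/h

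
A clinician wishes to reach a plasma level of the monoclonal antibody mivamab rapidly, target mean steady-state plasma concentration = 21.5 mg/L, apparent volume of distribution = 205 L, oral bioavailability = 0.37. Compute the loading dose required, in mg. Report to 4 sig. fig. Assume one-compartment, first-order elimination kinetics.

LD = Css × Vd / F = 21.5 × 205 / 0.37 = 11910 mg

11910 mg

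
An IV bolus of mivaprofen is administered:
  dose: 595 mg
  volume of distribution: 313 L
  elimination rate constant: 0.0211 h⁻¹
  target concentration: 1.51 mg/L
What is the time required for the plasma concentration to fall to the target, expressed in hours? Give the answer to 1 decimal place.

C₀ = Dose / Vd = 595.0 / 313 = 1.901 mg/L
t = ln(C₀ / C) / k = ln(1.901 / 1.51) / 0.02110
  = ln(1.259) / 0.02110 = 0.2303 / 0.02110 = 10.91 h

10.9 h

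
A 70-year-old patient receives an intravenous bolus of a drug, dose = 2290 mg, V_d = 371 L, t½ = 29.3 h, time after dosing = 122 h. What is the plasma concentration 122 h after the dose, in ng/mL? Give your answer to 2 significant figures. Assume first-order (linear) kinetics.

340 ng/mL

C₀ = Dose / Vd = 2290 / 371 = 6.173 mg/L
k = ln2 / t½ = 0.693147 / 29.3 = 0.02366 h⁻¹
C = C₀ · e^(−k·t) = 6.173 × e^(−0.02366 × 122)
  = 6.173 × 0.05577 = 0.3443 mg/L
Convert: 0.3443 mg/L × 1000 = 344.3 ng/mL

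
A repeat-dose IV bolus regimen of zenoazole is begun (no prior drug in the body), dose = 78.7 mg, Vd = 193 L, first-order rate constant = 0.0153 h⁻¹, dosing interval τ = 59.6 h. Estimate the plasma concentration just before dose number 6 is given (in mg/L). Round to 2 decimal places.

0.27 mg/L

C₀ per dose = Dose / Vd = 78.7 / 193 = 0.4078 mg/L
Fraction remaining after one interval: r = e^(−kτ) = e^(−0.01530 × 59.6) = 0.4018
Before dose 6, 5 doses have been given (aged 1τ, 2τ, 3τ, 4τ, 5τ).
C_trough = C₀ × (r + r² + … + r^5) = C₀ × r(1−r^5)/(1−r)
        = 0.4078 × 0.4018 × (1 − 0.01047) / (1 − 0.4018) = 0.2710 mg/L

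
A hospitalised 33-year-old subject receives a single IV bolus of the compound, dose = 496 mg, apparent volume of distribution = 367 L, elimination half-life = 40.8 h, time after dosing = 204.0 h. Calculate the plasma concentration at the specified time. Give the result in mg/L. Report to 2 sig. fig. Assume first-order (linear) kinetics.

C₀ = Dose / Vd = 496.0 / 367 = 1.351 mg/L
k = ln2 / t½ = 0.693147 / 40.8 = 0.01699 h⁻¹
t / t½ = 204.0 / 40.8 = 5 half-lives
C = C₀ × (1/2)^5 = 1.351 × 0.03125 = 0.04222 mg/L

0.042 mg/L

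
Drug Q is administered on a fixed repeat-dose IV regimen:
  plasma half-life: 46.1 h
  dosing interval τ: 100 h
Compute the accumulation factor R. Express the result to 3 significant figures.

1.29

k = ln2 / t½ = 0.693147 / 46.1 = 0.01504 h⁻¹
e^(−kτ) = e^(−0.01504 × 100) = 0.2222
Accumulation ratio R = 1 / (1 − e^(−kτ)) = 1 / (1 − 0.2222) = 1.286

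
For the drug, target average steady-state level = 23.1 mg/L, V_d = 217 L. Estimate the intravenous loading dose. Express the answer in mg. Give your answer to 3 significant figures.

5010 mg

LD = Css × Vd = 23.1 × 217 = 5013 mg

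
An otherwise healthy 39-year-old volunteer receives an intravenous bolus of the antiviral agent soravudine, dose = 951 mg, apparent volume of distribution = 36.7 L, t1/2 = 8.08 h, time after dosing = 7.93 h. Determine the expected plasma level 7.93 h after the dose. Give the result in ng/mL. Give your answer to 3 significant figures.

C₀ = Dose / Vd = 951.0 / 36.7 = 25.91 mg/L
k = ln2 / t½ = 0.693147 / 8.08 = 0.08579 h⁻¹
C = C₀ · e^(−k·t) = 25.91 × e^(−0.08579 × 7.93)
  = 25.91 × 0.5065 = 13.12 mg/L
Convert: 13.12 mg/L × 1000 = 13120 ng/mL

13100 ng/mL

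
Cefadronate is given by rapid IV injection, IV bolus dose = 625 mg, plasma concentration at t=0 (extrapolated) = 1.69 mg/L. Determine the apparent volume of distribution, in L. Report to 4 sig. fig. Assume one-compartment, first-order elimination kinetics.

Vd = Dose / C₀ = 625.0 / 1.69 = 369.8 L

369.8 L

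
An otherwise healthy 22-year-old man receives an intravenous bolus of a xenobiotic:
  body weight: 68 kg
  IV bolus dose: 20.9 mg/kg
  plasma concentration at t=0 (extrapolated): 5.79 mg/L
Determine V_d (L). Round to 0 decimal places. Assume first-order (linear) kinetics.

245 L

Dose = 20.9 × 68 = 1421 mg
Vd = Dose / C₀ = 1421 / 5.79 = 245.4 L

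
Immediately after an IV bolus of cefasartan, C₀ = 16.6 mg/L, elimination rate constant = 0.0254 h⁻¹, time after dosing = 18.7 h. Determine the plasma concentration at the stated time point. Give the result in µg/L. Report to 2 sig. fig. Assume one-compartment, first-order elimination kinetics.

C = C₀ · e^(−k·t) = 16.60 × e^(−0.02540 × 18.7)
  = 16.60 × 0.6219 = 10.32 mg/L
Convert: 10.32 mg/L × 1000 = 10320 µg/L

10000 µg/L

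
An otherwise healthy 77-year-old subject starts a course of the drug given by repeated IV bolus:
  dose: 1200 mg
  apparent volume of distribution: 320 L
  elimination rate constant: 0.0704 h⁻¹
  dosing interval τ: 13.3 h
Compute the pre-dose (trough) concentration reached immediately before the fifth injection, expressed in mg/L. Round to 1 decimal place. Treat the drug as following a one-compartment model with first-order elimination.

C₀ per dose = Dose / Vd = 1200 / 320 = 3.750 mg/L
Fraction remaining after one interval: r = e^(−kτ) = e^(−0.07040 × 13.3) = 0.3921
Before dose 5, 4 doses have been given (aged 1τ, 2τ, 3τ, 4τ).
C_trough = C₀ × (r + r² + … + r^4) = C₀ × r(1−r^4)/(1−r)
        = 3.750 × 0.3921 × (1 − 0.02364) / (1 − 0.3921) = 2.362 mg/L

2.4 mg/L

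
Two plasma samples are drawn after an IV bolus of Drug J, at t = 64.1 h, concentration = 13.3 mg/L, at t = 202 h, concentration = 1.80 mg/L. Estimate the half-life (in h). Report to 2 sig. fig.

k = ln(C₁/C₂) / (t₂ − t₁) = ln(13.3/1.80) / (202 − 64.1)
  = 2.000 / 137.9 = 0.01450 h⁻¹
t½ = ln2 / k = 0.693147 / 0.01450 = 47.80 h

48 h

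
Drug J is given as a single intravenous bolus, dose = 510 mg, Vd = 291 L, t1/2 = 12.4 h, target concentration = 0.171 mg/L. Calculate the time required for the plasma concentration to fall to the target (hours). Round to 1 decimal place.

C₀ = Dose / Vd = 510.0 / 291 = 1.753 mg/L
k = ln2 / t½ = 0.693147 / 12.4 = 0.05590 h⁻¹
t = ln(C₀ / C) / k = ln(1.753 / 0.171) / 0.05590
  = ln(10.25) / 0.05590 = 2.327 / 0.05590 = 41.63 h

41.6 h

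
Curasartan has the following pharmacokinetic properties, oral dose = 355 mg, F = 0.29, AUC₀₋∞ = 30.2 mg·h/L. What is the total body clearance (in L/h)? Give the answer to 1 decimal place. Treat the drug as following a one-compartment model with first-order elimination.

3.4 L/h

CL = F·Dose / AUC = 0.29 × 355 / 30.2 = 3.409 L/h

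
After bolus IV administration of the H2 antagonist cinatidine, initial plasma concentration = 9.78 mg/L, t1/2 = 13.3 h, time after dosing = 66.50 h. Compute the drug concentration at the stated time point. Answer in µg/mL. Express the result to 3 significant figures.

k = ln2 / t½ = 0.693147 / 13.3 = 0.05212 h⁻¹
t / t½ = 66.50 / 13.3 = 5 half-lives
C = C₀ × (1/2)^5 = 9.780 × 0.03125 = 0.3056 mg/L
(0.3056 mg/L = 0.3056 µg/mL)

0.306 µg/mL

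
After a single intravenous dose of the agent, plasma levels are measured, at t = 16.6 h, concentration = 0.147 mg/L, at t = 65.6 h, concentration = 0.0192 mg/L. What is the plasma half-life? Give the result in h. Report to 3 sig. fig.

16.7 h

k = ln(C₁/C₂) / (t₂ − t₁) = ln(0.147/0.0192) / (65.6 − 16.6)
  = 2.036 / 49.00 = 0.04155 h⁻¹
t½ = ln2 / k = 0.693147 / 0.04155 = 16.68 h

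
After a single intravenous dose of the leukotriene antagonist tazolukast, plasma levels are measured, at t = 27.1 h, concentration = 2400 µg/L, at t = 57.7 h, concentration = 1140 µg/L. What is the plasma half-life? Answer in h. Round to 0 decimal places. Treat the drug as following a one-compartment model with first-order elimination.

28 h

k = ln(C₁/C₂) / (t₂ − t₁) = ln(2400/1140) / (57.7 − 27.1)
  = 0.7444 / 30.60 = 0.02433 h⁻¹
t½ = ln2 / k = 0.693147 / 0.02433 = 28.49 h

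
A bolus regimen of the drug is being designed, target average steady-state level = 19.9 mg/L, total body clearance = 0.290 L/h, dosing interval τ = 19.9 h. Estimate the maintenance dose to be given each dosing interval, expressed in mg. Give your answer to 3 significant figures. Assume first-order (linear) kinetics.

115 mg

At steady state, Dose/τ = Css × CL.
Dose = Css × CL × τ = 19.9 × 0.2900 × 19.9 = 114.8 mg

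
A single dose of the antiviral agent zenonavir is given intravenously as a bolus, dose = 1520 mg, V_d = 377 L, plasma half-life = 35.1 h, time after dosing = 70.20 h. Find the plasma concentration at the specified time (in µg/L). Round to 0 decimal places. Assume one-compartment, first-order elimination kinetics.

1008 µg/L

C₀ = Dose / Vd = 1520 / 377 = 4.032 mg/L
k = ln2 / t½ = 0.693147 / 35.1 = 0.01975 h⁻¹
t / t½ = 70.20 / 35.1 = 2 half-lives
C = C₀ × (1/2)^2 = 4.032 × 0.2500 = 1.008 mg/L
Convert: 1.008 mg/L × 1000 = 1008 µg/L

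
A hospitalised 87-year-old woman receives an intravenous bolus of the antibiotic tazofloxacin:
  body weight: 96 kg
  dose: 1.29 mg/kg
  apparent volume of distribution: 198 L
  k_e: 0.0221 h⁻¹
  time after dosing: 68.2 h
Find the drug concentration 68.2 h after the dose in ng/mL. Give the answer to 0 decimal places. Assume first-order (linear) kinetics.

Total dose = 1.29 × 96 = 123.8 mg
C₀ = Dose / Vd = 123.8 / 198 = 0.6253 mg/L
C = C₀ · e^(−k·t) = 0.6253 × e^(−0.02210 × 68.2)
  = 0.6253 × 0.2215 = 0.1385 mg/L
Convert: 0.1385 mg/L × 1000 = 138.5 ng/mL

139 ng/mL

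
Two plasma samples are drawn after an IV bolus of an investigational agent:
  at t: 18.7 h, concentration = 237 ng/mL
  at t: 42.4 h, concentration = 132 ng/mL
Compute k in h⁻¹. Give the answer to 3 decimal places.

k = ln(C₁/C₂) / (t₂ − t₁) = ln(237/132) / (42.4 − 18.7)
  = 0.5853 / 23.70 = 0.02470 h⁻¹

0.025 h⁻¹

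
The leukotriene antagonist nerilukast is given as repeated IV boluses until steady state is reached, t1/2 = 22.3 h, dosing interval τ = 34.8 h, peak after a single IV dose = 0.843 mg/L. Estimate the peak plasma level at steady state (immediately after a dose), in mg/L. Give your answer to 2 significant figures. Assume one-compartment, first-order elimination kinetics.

k = ln2 / t½ = 0.693147 / 22.3 = 0.03108 h⁻¹
e^(−kτ) = e^(−0.03108 × 34.8) = 0.3391
Accumulation ratio R = 1 / (1 − e^(−kτ)) = 1 / (1 − 0.3391) = 1.513
Steady-state peak = C₀ × R = 0.843 × 1.513 = 1.275 mg/L

1.3 mg/L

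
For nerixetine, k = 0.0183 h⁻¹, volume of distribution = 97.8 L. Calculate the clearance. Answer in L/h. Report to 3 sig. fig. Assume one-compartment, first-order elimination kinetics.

CL = k × Vd = 0.0183 × 97.8 = 1.790 L/h

1.79 L/h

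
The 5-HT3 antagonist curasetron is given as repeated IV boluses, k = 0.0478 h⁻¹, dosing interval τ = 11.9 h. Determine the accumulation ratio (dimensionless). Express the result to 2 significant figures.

e^(−kτ) = e^(−0.04780 × 11.9) = 0.5662
Accumulation ratio R = 1 / (1 − e^(−kτ)) = 1 / (1 − 0.5662) = 2.305

2.3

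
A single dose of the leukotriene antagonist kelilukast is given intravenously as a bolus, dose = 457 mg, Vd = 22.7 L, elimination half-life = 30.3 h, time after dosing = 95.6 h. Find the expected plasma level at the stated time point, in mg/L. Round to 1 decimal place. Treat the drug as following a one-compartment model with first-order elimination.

2.3 mg/L

C₀ = Dose / Vd = 457.0 / 22.7 = 20.13 mg/L
k = ln2 / t½ = 0.693147 / 30.3 = 0.02288 h⁻¹
C = C₀ · e^(−k·t) = 20.13 × e^(−0.02288 × 95.6)
  = 20.13 × 0.1122 = 2.259 mg/L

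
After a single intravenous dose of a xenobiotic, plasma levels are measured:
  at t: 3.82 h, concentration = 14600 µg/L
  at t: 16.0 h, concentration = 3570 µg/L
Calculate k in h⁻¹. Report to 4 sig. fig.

0.1156 h⁻¹

k = ln(C₁/C₂) / (t₂ − t₁) = ln(14600/3570) / (16.0 − 3.82)
  = 1.408 / 12.18 = 0.1156 h⁻¹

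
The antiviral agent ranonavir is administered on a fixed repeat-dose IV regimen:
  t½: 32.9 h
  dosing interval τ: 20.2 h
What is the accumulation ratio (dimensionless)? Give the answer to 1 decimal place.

k = ln2 / t½ = 0.693147 / 32.9 = 0.02107 h⁻¹
e^(−kτ) = e^(−0.02107 × 20.2) = 0.6534
Accumulation ratio R = 1 / (1 − e^(−kτ)) = 1 / (1 − 0.6534) = 2.885

2.9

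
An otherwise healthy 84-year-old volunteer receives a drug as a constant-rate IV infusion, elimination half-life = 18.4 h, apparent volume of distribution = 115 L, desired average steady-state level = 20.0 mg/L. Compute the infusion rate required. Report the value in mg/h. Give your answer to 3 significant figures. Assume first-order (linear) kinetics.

k = ln2 / t½ = 0.693147 / 18.4 = 0.03767 h⁻¹
CL = k × Vd = 0.03767 × 115 = 4.332 L/h
At steady state, infusion rate R₀ = Css × CL = 20.0 × 4.332 = 86.64 mg/h

86.6 mg/h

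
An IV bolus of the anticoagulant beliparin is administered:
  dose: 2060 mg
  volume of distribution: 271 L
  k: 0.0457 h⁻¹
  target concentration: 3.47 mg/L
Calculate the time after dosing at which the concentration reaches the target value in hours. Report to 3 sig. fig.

17.2 h

C₀ = Dose / Vd = 2060 / 271 = 7.601 mg/L
t = ln(C₀ / C) / k = ln(7.601 / 3.47) / 0.04570
  = ln(2.190) / 0.04570 = 0.7839 / 0.04570 = 17.15 h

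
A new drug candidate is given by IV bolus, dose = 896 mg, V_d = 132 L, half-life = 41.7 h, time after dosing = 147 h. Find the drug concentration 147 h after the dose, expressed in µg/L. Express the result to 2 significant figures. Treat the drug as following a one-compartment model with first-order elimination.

C₀ = Dose / Vd = 896.0 / 132 = 6.788 mg/L
k = ln2 / t½ = 0.693147 / 41.7 = 0.01662 h⁻¹
C = C₀ · e^(−k·t) = 6.788 × e^(−0.01662 × 147)
  = 6.788 × 0.08689 = 0.5898 mg/L
Convert: 0.5898 mg/L × 1000 = 589.8 µg/L

590 µg/L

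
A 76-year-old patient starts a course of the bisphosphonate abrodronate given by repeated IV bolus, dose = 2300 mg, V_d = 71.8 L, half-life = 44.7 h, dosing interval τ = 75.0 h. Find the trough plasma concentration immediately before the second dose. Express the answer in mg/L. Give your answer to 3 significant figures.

C₀ per dose = Dose / Vd = 2300 / 71.8 = 32.03 mg/L
k = ln2 / t½ = 0.693147 / 44.7 = 0.01551 h⁻¹
Fraction remaining after one interval: r = e^(−kτ) = e^(−0.01551 × 75.0) = 0.3125
Before dose 2, 1 dose has been given (aged 1τ).
C_trough = C₀ × r = 32.03 × 0.3125 = 10.01 mg/L

10.0 mg/L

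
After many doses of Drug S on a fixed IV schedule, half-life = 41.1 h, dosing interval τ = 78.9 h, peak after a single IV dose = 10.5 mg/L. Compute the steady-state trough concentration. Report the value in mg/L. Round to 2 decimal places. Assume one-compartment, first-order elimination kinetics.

k = ln2 / t½ = 0.693147 / 41.1 = 0.01686 h⁻¹
e^(−kτ) = e^(−0.01686 × 78.9) = 0.2644
Accumulation ratio R = 1 / (1 − e^(−kτ)) = 1 / (1 − 0.2644) = 1.359
Steady-state trough = C₀ × R × e^(−kτ) = 10.5 × 1.359 × 0.2644 = 3.773 mg/L

3.77 mg/L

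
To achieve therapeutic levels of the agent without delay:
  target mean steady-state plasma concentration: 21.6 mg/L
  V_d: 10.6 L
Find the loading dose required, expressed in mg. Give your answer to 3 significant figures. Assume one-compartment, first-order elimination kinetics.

229 mg

LD = Css × Vd = 21.6 × 10.6 = 229.0 mg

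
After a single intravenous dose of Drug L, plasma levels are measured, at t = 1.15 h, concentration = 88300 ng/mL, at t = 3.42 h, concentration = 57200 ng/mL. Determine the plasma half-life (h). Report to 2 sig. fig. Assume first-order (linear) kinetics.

k = ln(C₁/C₂) / (t₂ − t₁) = ln(88300/57200) / (3.42 − 1.15)
  = 0.4342 / 2.270 = 0.1913 h⁻¹
t½ = ln2 / k = 0.693147 / 0.1913 = 3.623 h

3.6 h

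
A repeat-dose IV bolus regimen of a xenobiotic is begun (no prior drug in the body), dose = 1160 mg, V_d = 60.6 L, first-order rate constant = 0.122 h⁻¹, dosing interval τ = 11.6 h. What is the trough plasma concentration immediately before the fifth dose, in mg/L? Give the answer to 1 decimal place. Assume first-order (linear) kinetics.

C₀ per dose = Dose / Vd = 1160 / 60.6 = 19.14 mg/L
Fraction remaining after one interval: r = e^(−kτ) = e^(−0.1220 × 11.6) = 0.2429
Before dose 5, 4 doses have been given (aged 1τ, 2τ, 3τ, 4τ).
C_trough = C₀ × (r + r² + … + r^4) = C₀ × r(1−r^4)/(1−r)
        = 19.14 × 0.2429 × (1 − 0.003481) / (1 − 0.2429) = 6.119 mg/L

6.1 mg/L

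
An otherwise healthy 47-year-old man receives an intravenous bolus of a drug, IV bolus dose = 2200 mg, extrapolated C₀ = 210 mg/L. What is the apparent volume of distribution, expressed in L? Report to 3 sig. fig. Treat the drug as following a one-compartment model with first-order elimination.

10.5 L

Vd = Dose / C₀ = 2200 / 210 = 10.48 L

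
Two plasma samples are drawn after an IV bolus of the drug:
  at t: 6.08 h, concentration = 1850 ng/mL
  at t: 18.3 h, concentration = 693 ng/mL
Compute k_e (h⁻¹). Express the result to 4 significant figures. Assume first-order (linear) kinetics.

k = ln(C₁/C₂) / (t₂ − t₁) = ln(1850/693) / (18.3 − 6.08)
  = 0.9819 / 12.22 = 0.08035 h⁻¹

0.08035 h⁻¹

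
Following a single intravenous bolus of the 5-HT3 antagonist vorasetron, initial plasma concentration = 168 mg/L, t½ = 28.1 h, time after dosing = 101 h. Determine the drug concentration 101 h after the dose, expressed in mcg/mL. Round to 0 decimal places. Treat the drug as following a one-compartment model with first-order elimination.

14 mcg/mL

k = ln2 / t½ = 0.693147 / 28.1 = 0.02467 h⁻¹
C = C₀ · e^(−k·t) = 168.0 × e^(−0.02467 × 101)
  = 168.0 × 0.08277 = 13.91 mg/L
(13.91 mg/L = 13.91 mcg/mL)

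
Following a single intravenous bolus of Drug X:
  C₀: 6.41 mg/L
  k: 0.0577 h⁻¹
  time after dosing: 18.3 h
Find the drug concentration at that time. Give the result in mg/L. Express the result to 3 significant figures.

C = C₀ · e^(−k·t) = 6.410 × e^(−0.05770 × 18.3)
  = 6.410 × 0.3479 = 2.230 mg/L

2.23 mg/L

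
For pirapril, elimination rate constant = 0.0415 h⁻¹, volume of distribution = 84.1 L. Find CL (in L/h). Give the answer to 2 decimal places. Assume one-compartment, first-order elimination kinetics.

3.49 L/h

CL = k × Vd = 0.0415 × 84.1 = 3.490 L/h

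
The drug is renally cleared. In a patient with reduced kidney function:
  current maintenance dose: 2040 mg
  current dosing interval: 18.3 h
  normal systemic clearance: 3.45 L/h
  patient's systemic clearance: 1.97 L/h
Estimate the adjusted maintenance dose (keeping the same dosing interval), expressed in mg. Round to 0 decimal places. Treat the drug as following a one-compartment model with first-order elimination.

To keep the same average steady-state level, dosing rate must scale with clearance.
CL ratio = 1.97 / 3.45 = 0.5710
New dose (same interval) = 2040 × 0.5710 = 1165 mg

1165 mg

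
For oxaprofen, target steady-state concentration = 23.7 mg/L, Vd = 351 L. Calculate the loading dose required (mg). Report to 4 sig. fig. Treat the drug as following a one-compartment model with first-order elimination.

LD = Css × Vd = 23.7 × 351 = 8319 mg

8319 mg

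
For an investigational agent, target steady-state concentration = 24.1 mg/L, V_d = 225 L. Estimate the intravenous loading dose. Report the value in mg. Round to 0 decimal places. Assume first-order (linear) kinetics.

5423 mg

LD = Css × Vd = 24.1 × 225 = 5423 mg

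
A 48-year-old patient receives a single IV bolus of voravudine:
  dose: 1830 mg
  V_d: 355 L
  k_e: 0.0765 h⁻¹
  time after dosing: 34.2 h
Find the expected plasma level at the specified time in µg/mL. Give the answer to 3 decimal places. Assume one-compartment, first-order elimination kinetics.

C₀ = Dose / Vd = 1830 / 355 = 5.155 mg/L
C = C₀ · e^(−k·t) = 5.155 × e^(−0.07650 × 34.2)
  = 5.155 × 0.07307 = 0.3767 mg/L
(0.3767 mg/L = 0.3767 µg/mL)

0.377 µg/mL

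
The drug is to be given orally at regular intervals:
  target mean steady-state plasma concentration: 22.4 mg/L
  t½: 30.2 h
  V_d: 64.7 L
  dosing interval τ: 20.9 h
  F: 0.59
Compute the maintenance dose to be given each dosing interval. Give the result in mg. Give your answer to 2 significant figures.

1200 mg

k = ln2 / t½ = 0.693147 / 30.2 = 0.02295 h⁻¹
CL = k × Vd = 0.02295 × 64.7 = 1.485 L/h
At steady state, F × (Dose/τ) = Css × CL.
Dose = Css × CL × τ / F = 22.4 × 1.485 × 20.9 / 0.59 = 1178 mg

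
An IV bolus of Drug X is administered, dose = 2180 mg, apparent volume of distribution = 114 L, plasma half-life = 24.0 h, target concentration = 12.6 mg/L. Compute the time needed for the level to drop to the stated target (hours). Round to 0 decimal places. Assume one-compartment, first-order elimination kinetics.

14 h

C₀ = Dose / Vd = 2180 / 114 = 19.12 mg/L
k = ln2 / t½ = 0.693147 / 24.0 = 0.02888 h⁻¹
t = ln(C₀ / C) / k = ln(19.12 / 12.6) / 0.02888
  = ln(1.517) / 0.02888 = 0.4167 / 0.02888 = 14.43 h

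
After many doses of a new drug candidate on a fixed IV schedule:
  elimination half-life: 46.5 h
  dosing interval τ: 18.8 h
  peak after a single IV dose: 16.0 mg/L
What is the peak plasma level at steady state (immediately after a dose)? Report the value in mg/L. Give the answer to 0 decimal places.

k = ln2 / t½ = 0.693147 / 46.5 = 0.01491 h⁻¹
e^(−kτ) = e^(−0.01491 × 18.8) = 0.7556
Accumulation ratio R = 1 / (1 − e^(−kτ)) = 1 / (1 − 0.7556) = 4.092
Steady-state peak = C₀ × R = 16.0 × 4.092 = 65.47 mg/L

65 mg/L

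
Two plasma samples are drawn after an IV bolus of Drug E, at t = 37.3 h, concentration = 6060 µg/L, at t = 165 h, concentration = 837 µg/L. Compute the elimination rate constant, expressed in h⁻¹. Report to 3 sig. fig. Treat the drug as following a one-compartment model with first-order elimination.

0.0155 h⁻¹

k = ln(C₁/C₂) / (t₂ − t₁) = ln(6060/837) / (165 − 37.3)
  = 1.980 / 127.7 = 0.01551 h⁻¹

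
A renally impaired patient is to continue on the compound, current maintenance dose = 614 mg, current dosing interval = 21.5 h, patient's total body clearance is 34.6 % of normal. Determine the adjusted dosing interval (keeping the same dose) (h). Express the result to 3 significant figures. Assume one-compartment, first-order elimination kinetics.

To keep the same average steady-state level, dosing rate must scale with clearance.
CL ratio = 34.6 / 100 = 0.3460
New interval (same dose) = 21.5 / 0.3460 = 62.14 h

62.1 h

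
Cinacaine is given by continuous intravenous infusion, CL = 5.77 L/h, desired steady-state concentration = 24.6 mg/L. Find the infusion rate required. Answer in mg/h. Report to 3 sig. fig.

At steady state, infusion rate R₀ = Css × CL = 24.6 × 5.770 = 141.9 mg/h

142 mg/h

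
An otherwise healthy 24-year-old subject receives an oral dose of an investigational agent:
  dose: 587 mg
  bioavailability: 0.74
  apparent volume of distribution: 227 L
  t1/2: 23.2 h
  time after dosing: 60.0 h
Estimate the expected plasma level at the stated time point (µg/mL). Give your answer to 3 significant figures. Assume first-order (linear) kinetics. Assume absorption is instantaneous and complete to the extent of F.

0.319 µg/mL

Amount reaching circulation = F × Dose = 0.74 × 587.0 = 434.4 mg
C₀ = F·Dose / Vd = 434.4 / 227 = 1.914 mg/L
k = ln2 / t½ = 0.693147 / 23.2 = 0.02988 h⁻¹
C = C₀ · e^(−k·t) = 1.914 × e^(−0.02988 × 60.0)
  = 1.914 × 0.1665 = 0.3187 mg/L
(0.3187 mg/L = 0.3187 µg/mL)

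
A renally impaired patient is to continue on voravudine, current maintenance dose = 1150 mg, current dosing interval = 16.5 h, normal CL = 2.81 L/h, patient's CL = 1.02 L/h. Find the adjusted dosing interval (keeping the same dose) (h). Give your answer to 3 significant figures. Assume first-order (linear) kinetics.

To keep the same average steady-state level, dosing rate must scale with clearance.
CL ratio = 1.02 / 2.81 = 0.3630
New interval (same dose) = 16.5 / 0.3630 = 45.45 h

45.5 h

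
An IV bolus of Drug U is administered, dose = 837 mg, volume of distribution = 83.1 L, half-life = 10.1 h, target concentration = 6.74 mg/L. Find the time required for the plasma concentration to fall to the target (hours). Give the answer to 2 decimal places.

5.85 h

C₀ = Dose / Vd = 837.0 / 83.1 = 10.07 mg/L
k = ln2 / t½ = 0.693147 / 10.1 = 0.06863 h⁻¹
t = ln(C₀ / C) / k = ln(10.07 / 6.74) / 0.06863
  = ln(1.494) / 0.06863 = 0.4015 / 0.06863 = 5.850 h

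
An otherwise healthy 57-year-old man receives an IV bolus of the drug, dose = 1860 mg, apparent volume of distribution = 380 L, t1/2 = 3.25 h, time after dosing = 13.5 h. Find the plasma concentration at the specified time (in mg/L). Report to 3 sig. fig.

0.275 mg/L

C₀ = Dose / Vd = 1860 / 380 = 4.895 mg/L
k = ln2 / t½ = 0.693147 / 3.25 = 0.2133 h⁻¹
C = C₀ · e^(−k·t) = 4.895 × e^(−0.2133 × 13.5)
  = 4.895 × 0.05616 = 0.2749 mg/L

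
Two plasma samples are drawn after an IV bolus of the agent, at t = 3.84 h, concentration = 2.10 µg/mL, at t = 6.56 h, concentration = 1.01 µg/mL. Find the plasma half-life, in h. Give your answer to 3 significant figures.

2.58 h

k = ln(C₁/C₂) / (t₂ − t₁) = ln(2.10/1.01) / (6.56 − 3.84)
  = 0.7320 / 2.720 = 0.2691 h⁻¹
t½ = ln2 / k = 0.693147 / 0.2691 = 2.576 h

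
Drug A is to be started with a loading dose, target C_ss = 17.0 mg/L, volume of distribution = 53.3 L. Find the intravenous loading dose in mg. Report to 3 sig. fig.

LD = Css × Vd = 17.0 × 53.3 = 906.1 mg

906 mg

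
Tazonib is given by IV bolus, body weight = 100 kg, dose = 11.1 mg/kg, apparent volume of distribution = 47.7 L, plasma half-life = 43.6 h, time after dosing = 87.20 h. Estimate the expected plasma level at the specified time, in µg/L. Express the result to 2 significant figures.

5800 µg/L

Total dose = 11.1 × 100 = 1110 mg
C₀ = Dose / Vd = 1110 / 47.7 = 23.27 mg/L
k = ln2 / t½ = 0.693147 / 43.6 = 0.01590 h⁻¹
t / t½ = 87.20 / 43.6 = 2 half-lives
C = C₀ × (1/2)^2 = 23.27 × 0.2500 = 5.818 mg/L
Convert: 5.818 mg/L × 1000 = 5818 µg/L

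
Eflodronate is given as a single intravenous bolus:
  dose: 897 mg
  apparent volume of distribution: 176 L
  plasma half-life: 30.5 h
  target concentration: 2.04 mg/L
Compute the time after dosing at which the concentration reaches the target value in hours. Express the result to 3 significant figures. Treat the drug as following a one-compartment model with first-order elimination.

C₀ = Dose / Vd = 897.0 / 176 = 5.097 mg/L
k = ln2 / t½ = 0.693147 / 30.5 = 0.02273 h⁻¹
t = ln(C₀ / C) / k = ln(5.097 / 2.04) / 0.02273
  = ln(2.499) / 0.02273 = 0.9159 / 0.02273 = 40.29 h

40.3 h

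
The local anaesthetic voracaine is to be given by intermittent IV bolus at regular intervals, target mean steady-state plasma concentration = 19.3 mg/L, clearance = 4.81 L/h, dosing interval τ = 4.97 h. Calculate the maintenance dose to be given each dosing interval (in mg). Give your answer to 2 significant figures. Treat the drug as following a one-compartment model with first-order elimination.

460 mg

At steady state, Dose/τ = Css × CL.
Dose = Css × CL × τ = 19.3 × 4.810 × 4.97 = 461.4 mg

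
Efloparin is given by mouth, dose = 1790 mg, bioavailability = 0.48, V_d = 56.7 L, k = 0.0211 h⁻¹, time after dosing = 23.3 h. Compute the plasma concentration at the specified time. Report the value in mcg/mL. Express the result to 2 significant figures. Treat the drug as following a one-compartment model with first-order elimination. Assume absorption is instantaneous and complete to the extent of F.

Amount reaching circulation = F × Dose = 0.48 × 1790 = 859.2 mg
C₀ = F·Dose / Vd = 859.2 / 56.7 = 15.15 mg/L
C = C₀ · e^(−k·t) = 15.15 × e^(−0.02110 × 23.3)
  = 15.15 × 0.6116 = 9.266 mg/L
(9.266 mg/L = 9.266 mcg/mL)

9.3 mcg/mL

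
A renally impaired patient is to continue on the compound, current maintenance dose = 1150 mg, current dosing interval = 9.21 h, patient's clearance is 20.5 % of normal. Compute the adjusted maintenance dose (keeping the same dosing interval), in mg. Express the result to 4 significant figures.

To keep the same average steady-state level, dosing rate must scale with clearance.
CL ratio = 20.5 / 100 = 0.2050
New dose (same interval) = 1150 × 0.2050 = 235.8 mg

235.8 mg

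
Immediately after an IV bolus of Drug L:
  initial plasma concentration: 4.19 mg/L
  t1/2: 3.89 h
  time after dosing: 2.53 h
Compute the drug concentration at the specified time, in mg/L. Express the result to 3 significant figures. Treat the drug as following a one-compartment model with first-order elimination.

2.67 mg/L

k = ln2 / t½ = 0.693147 / 3.89 = 0.1782 h⁻¹
C = C₀ · e^(−k·t) = 4.190 × e^(−0.1782 × 2.53)
  = 4.190 × 0.6371 = 2.669 mg/L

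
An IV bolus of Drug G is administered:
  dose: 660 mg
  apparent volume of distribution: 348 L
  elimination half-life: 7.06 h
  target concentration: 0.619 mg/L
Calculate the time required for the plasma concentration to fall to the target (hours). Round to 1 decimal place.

C₀ = Dose / Vd = 660.0 / 348 = 1.897 mg/L
k = ln2 / t½ = 0.693147 / 7.06 = 0.09818 h⁻¹
t = ln(C₀ / C) / k = ln(1.897 / 0.619) / 0.09818
  = ln(3.065) / 0.09818 = 1.120 / 0.09818 = 11.41 h

11.4 h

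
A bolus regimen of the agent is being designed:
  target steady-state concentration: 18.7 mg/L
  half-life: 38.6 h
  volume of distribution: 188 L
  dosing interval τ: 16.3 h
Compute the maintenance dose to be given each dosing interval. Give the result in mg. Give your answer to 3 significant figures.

k = ln2 / t½ = 0.693147 / 38.6 = 0.01796 h⁻¹
CL = k × Vd = 0.01796 × 188 = 3.376 L/h
At steady state, Dose/τ = Css × CL.
Dose = Css × CL × τ = 18.7 × 3.376 × 16.3 = 1029 mg

1030 mg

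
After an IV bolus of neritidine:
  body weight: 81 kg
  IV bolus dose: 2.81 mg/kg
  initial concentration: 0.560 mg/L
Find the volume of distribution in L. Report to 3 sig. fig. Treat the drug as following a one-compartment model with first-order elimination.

406 L

Dose = 2.81 × 81 = 227.6 mg
Vd = Dose / C₀ = 227.6 / 0.560 = 406.4 L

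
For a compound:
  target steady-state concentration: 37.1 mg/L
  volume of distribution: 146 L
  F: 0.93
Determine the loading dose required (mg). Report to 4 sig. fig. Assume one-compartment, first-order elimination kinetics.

LD = Css × Vd / F = 37.1 × 146 / 0.93 = 5824 mg

5824 mg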